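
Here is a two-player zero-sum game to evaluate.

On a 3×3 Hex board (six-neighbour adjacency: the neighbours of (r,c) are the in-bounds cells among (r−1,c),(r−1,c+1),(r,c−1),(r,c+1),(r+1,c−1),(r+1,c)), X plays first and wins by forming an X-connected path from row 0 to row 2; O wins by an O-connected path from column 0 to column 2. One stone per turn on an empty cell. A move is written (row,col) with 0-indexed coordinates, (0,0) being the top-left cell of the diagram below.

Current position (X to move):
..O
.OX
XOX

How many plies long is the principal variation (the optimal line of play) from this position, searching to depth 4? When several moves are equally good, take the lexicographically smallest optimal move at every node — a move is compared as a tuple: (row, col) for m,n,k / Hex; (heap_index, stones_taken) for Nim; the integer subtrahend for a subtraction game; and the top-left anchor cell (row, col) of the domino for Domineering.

PV length from [..O/.OX/XOX]: 3 plies

ply 1, X at ..O/.OX/XOX | (0,0)=-1→X.O/.OX/XOX; (0,1)=-1→.XO/.OX/XOX; (1,0)=+1→..O/XOX/XOX*
ply 2, O at ..O/XOX/XOX | (0,0)=-1→O.O/XOX/XOX*; (0,1)=-1→.OO/XOX/XOX
ply 3, X at O.O/XOX/XOX | (0,1)=+1→OXO/XOX/XOX*
ply 4: OXO/XOX/XOX is terminal -1 (O); from ..O/.OX/XOX depth 4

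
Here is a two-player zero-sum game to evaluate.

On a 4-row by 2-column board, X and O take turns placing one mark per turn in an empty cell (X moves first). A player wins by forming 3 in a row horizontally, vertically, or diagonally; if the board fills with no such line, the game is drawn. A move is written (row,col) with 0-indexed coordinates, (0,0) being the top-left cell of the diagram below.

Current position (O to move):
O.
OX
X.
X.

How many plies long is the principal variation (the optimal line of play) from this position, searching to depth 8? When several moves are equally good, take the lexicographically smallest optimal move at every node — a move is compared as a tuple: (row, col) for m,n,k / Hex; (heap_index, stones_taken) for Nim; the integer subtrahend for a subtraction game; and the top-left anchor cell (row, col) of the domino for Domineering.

ply 1, O at O./OX/X./X. | (0,1)=+0→OO/OX/X./X.*; (2,1)=+0→O./OX/XO/X.; (3,1)=+0→O./OX/X./XO
ply 2, X at OO/OX/X./X. | (2,1)=+0→OO/OX/XX/X.*; (3,1)=+0→OO/OX/X./XX
ply 3, O at OO/OX/XX/X. | (3,1)=+0→OO/OX/XX/XO*
ply 4: OO/OX/XX/XO is terminal +0 (X); from O./OX/X./X. depth 8

PV length from [O./OX/X./X.]: 3 plies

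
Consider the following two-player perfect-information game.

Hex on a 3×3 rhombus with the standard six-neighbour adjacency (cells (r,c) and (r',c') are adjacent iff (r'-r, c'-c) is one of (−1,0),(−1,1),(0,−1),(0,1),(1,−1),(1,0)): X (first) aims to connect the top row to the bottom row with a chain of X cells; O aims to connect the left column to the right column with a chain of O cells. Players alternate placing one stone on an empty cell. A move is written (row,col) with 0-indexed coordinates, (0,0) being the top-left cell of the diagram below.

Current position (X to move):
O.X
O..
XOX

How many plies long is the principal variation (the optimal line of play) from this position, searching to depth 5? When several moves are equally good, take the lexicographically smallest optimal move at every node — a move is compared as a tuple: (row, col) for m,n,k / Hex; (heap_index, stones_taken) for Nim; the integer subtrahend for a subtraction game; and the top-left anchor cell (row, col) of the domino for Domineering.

p1 X@[O.X/O../XOX]: (0,1)[OXX/O../XOX]+1* (1,1)[O.X/OX./XOX]+1 (1,2)[O.X/O.X/XOX]+1
p2 O@[OXX/O../XOX]: (1,1)[OXX/OO./XOX]-1* (1,2)[OXX/O.O/XOX]-1
p3 X@[OXX/OO./XOX]: (1,2)[OXX/OOX/XOX]+1*
p4 O@[OXX/OOX/XOX] terminal -1; root [O.X/O../XOX] d5

PV length from [O.X/O../XOX]: 3 plies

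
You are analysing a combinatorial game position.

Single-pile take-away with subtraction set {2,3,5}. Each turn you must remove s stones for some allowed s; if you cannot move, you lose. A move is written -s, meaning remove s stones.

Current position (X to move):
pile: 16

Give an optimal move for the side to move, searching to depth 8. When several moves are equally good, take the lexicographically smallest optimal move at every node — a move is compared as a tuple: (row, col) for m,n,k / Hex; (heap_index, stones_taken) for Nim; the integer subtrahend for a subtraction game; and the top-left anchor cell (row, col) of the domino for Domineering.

[16] X move#1: -2:+1/14*, -3:-1/13, -5:-1/11
[14] O move#2: -2:-1/12*, -3:-1/11, -5:-1/9
[12] X move#3: -2:-1/10, -3:-1/9, -5:+1/7*
[7] O move#4: -2:-1/5*, -3:-1/4, -5:-1/2
[5] X move#5: -2:-1/3, -3:-1/2, -5:+1/0*
[0] end (terminal -1, O#6); searched 16 to 8

X's best at [16]: -2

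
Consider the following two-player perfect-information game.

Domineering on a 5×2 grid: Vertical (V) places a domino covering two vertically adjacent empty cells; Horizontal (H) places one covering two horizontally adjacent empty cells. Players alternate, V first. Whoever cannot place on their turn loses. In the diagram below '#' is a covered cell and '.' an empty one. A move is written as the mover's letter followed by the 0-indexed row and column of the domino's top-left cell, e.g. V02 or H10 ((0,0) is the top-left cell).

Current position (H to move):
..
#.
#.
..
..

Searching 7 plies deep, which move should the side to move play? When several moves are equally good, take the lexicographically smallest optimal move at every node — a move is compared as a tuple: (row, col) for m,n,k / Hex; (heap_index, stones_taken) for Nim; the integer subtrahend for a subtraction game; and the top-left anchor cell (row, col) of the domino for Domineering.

ply 1, H at ../#./#./../.. | H00=-1→##/#./#./../..; H30=+1→../#./#./##/..*; H40=+1→../#./#./../##
ply 2, V at ../#./#./##/.. | V01=-1→.#/##/#./##/..*; V11=-1→../##/##/##/..
ply 3, H at .#/##/#./##/.. | H40=+1→.#/##/#./##/##*
ply 4: .#/##/#./##/## is terminal -1 (V); from ../#./#./../.. depth 7

H's best at [../#./#./../..]: H30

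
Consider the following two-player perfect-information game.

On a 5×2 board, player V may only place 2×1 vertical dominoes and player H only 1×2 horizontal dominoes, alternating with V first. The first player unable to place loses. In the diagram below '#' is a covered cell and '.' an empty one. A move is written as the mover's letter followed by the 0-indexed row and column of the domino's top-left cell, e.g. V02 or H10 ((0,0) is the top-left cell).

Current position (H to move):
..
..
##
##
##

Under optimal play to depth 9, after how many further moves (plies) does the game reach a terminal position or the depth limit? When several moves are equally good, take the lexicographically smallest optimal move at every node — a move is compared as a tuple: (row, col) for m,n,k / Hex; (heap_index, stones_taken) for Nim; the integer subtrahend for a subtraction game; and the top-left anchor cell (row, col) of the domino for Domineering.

PV length from [../../##/##/##]: 1 ply

ply 1, H at ../../##/##/## | H00=+1→##/../##/##/##*; H10=+1→../##/##/##/##
ply 2: ##/../##/##/## is terminal -1 (V); from ../../##/##/## depth 9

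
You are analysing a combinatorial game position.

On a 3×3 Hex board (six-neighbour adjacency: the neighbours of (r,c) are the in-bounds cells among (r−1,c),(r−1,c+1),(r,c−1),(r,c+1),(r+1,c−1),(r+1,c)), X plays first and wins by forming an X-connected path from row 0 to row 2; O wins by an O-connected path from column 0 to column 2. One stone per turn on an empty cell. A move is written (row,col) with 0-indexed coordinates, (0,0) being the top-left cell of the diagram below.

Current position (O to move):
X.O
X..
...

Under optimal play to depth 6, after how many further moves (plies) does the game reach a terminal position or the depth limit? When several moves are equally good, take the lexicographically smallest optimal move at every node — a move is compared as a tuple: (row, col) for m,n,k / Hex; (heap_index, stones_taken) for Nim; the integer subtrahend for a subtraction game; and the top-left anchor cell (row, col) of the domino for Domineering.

p1 O@[X.O/X../...]: (0,1)[XOO/X../...]-1 (1,1)[X.O/XO./...]-1 (1,2)[X.O/X.O/...]-1 (2,0)[X.O/X../O..]+1* (2,1)[X.O/X../.O.]-1 (2,2)[X.O/X../..O]-1
p2 X@[X.O/X../O..]: (0,1)[XXO/X../O..]-1* (1,1)[X.O/XX./O..]-1 (1,2)[X.O/X.X/O..]-1 (2,1)[X.O/X../OX.]-1 (2,2)[X.O/X../O.X]-1
p3 O@[XXO/X../O..]: (1,1)[XXO/XO./O..]+1* (1,2)[XXO/X.O/O..]+1 (2,1)[XXO/X../OO.]+1 (2,2)[XXO/X../O.O]+1
p4 X@[XXO/XO./O..] terminal -1; root [X.O/X../...] d6

PV length from [X.O/X../...]: 3 plies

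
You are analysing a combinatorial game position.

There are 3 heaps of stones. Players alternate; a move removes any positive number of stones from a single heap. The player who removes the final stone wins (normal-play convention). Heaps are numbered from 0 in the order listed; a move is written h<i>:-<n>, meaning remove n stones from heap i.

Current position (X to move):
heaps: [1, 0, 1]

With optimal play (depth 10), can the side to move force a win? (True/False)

p1 X@[(1,0,1)]: h0:-1[(0,0,1)]-1* h2:-1[(1,0,0)]-1
p2 O@[(0,0,1)]: h2:-1[(0,0,0)]+1*
p3 X@[(0,0,0)] terminal -1; root [(1,0,1)] d10

X winning at [(1,0,1)]: False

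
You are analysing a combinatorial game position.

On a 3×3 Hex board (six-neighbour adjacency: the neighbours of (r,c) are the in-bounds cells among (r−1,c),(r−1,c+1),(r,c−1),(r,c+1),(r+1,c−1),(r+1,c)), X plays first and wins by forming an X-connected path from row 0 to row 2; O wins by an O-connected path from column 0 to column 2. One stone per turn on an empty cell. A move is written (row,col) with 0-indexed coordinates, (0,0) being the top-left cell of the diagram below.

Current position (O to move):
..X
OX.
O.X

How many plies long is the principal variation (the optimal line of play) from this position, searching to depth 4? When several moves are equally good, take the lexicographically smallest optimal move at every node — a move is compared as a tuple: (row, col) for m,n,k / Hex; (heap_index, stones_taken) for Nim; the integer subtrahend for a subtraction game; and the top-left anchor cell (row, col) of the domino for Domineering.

ply 1, O at ..X/OX./O.X | (0,0)=-1→O.X/OX./O.X*; (0,1)=-1→.OX/OX./O.X; (1,2)=-1→..X/OXO/O.X; (2,1)=-1→..X/OX./OOX
ply 2, X at O.X/OX./O.X | (0,1)=+1→OXX/OX./O.X*; (1,2)=+1→O.X/OXX/O.X; (2,1)=+1→O.X/OX./OXX
ply 3, O at OXX/OX./O.X | (1,2)=-1→OXX/OXO/O.X*; (2,1)=-1→OXX/OX./OOX
ply 4, X at OXX/OXO/O.X | (2,1)=+1→OXX/OXO/OXX*
ply 5: OXX/OXO/OXX is terminal -1 (O); from ..X/OX./O.X depth 4

PV length from [..X/OX./O.X]: 4 plies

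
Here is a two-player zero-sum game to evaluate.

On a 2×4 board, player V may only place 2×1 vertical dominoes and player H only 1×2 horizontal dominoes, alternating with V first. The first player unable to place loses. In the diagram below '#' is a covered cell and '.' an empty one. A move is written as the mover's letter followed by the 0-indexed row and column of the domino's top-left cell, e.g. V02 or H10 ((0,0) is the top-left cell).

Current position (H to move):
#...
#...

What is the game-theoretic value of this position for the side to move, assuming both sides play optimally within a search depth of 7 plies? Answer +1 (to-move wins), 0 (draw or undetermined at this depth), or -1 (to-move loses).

value(#.../#..., H) = +1

ply 1, H at #.../#... | H01=+1→###./#...*; H02=+1→#.##/#...; H11=+1→#.../###.; H12=+1→#.../#.##
ply 2, V at ###./#... | V03=-1→####/#..#*
ply 3, H at ####/#..# | H11=+1→####/####*
ply 4: ####/#### is terminal -1 (V); from #.../#... depth 7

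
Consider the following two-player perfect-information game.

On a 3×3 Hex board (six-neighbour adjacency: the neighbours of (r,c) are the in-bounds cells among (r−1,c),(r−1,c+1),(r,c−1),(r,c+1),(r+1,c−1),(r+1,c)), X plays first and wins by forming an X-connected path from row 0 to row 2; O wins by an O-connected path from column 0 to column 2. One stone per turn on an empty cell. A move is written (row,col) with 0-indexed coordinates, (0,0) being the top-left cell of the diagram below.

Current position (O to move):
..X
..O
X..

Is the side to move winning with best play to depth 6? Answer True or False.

ply 1, O at ..X/..O/X.. | (0,0)=-1→O.X/..O/X..*; (0,1)=-1→.OX/..O/X..; (1,0)=-1→..X/O.O/X..; (1,1)=-1→..X/.OO/X..; (2,1)=-1→..X/..O/XO.; (2,2)=-1→..X/..O/X.O
ply 2, X at O.X/..O/X.. | (0,1)=+1→OXX/..O/X..*; (1,0)=+1→O.X/X.O/X..; (1,1)=+1→O.X/.XO/X..; (2,1)=-1→O.X/..O/XX.; (2,2)=-1→O.X/..O/X.X
ply 3, O at OXX/..O/X.. | (1,0)=-1→OXX/O.O/X..*; (1,1)=-1→OXX/.OO/X..; (2,1)=-1→OXX/..O/XO.; (2,2)=-1→OXX/..O/X.O
ply 4, X at OXX/O.O/X.. | (1,1)=+1→OXX/OXO/X..*; (2,1)=-1→OXX/O.O/XX.; (2,2)=-1→OXX/O.O/X.X
ply 5: OXX/OXO/X.. is terminal -1 (O); from ..X/..O/X.. depth 6

O winning at [..X/..O/X..]: False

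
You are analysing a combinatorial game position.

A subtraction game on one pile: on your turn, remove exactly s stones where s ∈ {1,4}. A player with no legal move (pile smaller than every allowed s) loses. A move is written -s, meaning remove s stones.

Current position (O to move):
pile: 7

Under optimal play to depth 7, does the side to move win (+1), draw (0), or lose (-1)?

ply 1, O at 7 | -1=-1→6*; -4=-1→3
ply 2, X at 6 | -1=+1→5*; -4=+1→2
ply 3, O at 5 | -1=-1→4*; -4=-1→1
ply 4, X at 4 | -1=-1→3; -4=+1→0*
ply 5: 0 is terminal -1 (O); from 7 depth 7

value(7, O) = -1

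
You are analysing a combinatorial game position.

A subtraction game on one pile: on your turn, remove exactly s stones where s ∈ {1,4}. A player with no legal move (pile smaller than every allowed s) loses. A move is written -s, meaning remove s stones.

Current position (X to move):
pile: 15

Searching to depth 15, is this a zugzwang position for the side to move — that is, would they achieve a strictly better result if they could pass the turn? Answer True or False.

[15] X move#1: -1:-1/14*, -4:-1/11
[14] O move#2: -1:-1/13, -4:+1/10*
[10] X move#3: -1:-1/9*, -4:-1/6
[9] O move#4: -1:-1/8, -4:+1/5*
[5] X move#5: -1:-1/4*, -4:-1/1
[4] O move#6: -1:-1/3, -4:+1/0*
[0] end (terminal -1, X#7); searched 15 to 15
pass branch (O moves first from the same position):
  | [15] O move#1: -1:-1/14*, -4:-1/11
  | [14] X move#2: -1:-1/13, -4:+1/10*
  | [10] O move#3: -1:-1/9*, -4:-1/6
  | [9] X move#4: -1:-1/8, -4:+1/5*
  | [5] O move#5: -1:-1/4*, -4:-1/1
  | [4] X move#6: -1:-1/3, -4:+1/0*
  | [0] end (terminal -1, O#7); searched 15 to 15
X moving scores -1; X passing scores +1

zugzwang(15, X) = True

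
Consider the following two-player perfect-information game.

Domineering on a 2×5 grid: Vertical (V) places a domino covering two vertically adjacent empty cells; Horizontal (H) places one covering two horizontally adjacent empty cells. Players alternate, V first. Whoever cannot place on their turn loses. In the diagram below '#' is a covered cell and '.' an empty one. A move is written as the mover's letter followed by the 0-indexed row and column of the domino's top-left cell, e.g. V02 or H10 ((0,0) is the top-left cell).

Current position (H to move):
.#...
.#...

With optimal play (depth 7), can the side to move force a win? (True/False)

H winning at [.#.../.#...]: False

ply 1, H at .#.../.#... | H02=-1→.###./.#...*; H03=-1→.#.##/.#...; H12=-1→.#.../.###.; H13=-1→.#.../.#.##
ply 2, V at .###./.#... | V00=-1→####./##...; V04=+1→.####/.#..#*
ply 3, H at .####/.#..# | H12=-1→.####/.####*
ply 4, V at .####/.#### | V00=+1→#####/#####*
ply 5: #####/##### is terminal -1 (H); from .#.../.#... depth 7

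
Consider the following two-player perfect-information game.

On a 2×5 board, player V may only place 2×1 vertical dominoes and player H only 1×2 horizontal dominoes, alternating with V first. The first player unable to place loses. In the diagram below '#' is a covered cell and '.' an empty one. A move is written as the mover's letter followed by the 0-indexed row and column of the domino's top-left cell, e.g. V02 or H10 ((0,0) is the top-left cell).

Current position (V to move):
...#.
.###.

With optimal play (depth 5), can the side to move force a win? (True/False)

[...#./.###.] V move#1: V00:+1/#..#./####.*, V04:-1/...##/.####
[#..#./####.] H move#2: H01:-1/####./####.*
[####./####.] V move#3: V04:+1/#####/#####*
[#####/#####] end (terminal -1, H#4); searched ...#./.###. to 5

V winning at [...#./.###.]: True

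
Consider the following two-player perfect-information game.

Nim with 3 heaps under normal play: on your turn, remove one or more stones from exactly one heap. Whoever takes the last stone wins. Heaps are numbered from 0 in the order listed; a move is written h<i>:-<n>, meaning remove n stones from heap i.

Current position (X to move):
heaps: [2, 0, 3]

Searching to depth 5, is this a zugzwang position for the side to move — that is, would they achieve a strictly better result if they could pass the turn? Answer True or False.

ply 1, X at (2,0,3) | h0:-1=-1→(1,0,3); h0:-2=-1→(0,0,3); h2:-1=+1→(2,0,2)*; h2:-2=-1→(2,0,1); h2:-3=-1→(2,0,0)
ply 2, O at (2,0,2) | h0:-1=-1→(1,0,2)*; h0:-2=-1→(0,0,2); h2:-1=-1→(2,0,1); h2:-2=-1→(2,0,0)
ply 3, X at (1,0,2) | h0:-1=-1→(0,0,2); h2:-1=+1→(1,0,1)*; h2:-2=-1→(1,0,0)
ply 4, O at (1,0,1) | h0:-1=-1→(0,0,1)*; h2:-1=-1→(1,0,0)
ply 5, X at (0,0,1) | h2:-1=+1→(0,0,0)*
ply 6: (0,0,0) is terminal -1 (O); from (2,0,3) depth 5
pass branch (O moves first from the same position):
  | ply 1, O at (2,0,3) | h0:-1=-1→(1,0,3); h0:-2=-1→(0,0,3); h2:-1=+1→(2,0,2)*; h2:-2=-1→(2,0,1); h2:-3=-1→(2,0,0)
  | ply 2, X at (2,0,2) | h0:-1=-1→(1,0,2)*; h0:-2=-1→(0,0,2); h2:-1=-1→(2,0,1); h2:-2=-1→(2,0,0)
  | ply 3, O at (1,0,2) | h0:-1=-1→(0,0,2); h2:-1=+1→(1,0,1)*; h2:-2=-1→(1,0,0)
  | ply 4, X at (1,0,1) | h0:-1=-1→(0,0,1)*; h2:-1=-1→(1,0,0)
  | ply 5, O at (0,0,1) | h2:-1=+1→(0,0,0)*
  | ply 6: (0,0,0) is terminal -1 (X); from (2,0,3) depth 5
X moving scores +1; X passing scores -1

zugzwang((2,0,3), X) = False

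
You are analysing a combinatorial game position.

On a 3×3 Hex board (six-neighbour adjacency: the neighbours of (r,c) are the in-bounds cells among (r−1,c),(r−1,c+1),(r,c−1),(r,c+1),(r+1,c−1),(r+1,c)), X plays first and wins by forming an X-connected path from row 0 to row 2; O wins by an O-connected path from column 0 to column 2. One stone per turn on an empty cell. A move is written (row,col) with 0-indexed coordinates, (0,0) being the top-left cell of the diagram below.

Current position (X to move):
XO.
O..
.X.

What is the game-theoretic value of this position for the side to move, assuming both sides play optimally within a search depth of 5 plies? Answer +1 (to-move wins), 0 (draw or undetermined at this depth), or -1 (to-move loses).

value(XO./O../.X., X) = +1

[XO./O../.X.] X move#1: (0,2):+1/XOX/O../.X.*, (1,1):-1/XO./OX./.X., (1,2):-1/XO./O.X/.X., (2,0):-1/XO./O../XX., (2,2):-1/XO./O../.XX
[XOX/O../.X.] O move#2: (1,1):-1/XOX/OO./.X.*, (1,2):-1/XOX/O.O/.X., (2,0):-1/XOX/O../OX., (2,2):-1/XOX/O../.XO
[XOX/OO./.X.] X move#3: (1,2):+1/XOX/OOX/.X.*, (2,0):-1/XOX/OO./XX., (2,2):-1/XOX/OO./.XX
[XOX/OOX/.X.] end (terminal -1, O#4); searched XO./O../.X. to 5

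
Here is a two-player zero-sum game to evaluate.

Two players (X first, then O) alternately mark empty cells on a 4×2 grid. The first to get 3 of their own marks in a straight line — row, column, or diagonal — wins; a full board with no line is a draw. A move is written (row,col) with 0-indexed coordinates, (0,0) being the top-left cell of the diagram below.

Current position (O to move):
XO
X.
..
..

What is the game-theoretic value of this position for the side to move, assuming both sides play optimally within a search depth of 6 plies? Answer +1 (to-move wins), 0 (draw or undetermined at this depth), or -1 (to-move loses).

p1 O@[XO/X./../..]: (1,1)[XO/XO/../..]-1 (2,0)[XO/X./O./..]+0* (2,1)[XO/X./.O/..]-1 (3,0)[XO/X./../O.]-1 (3,1)[XO/X./../.O]-1
p2 X@[XO/X./O./..]: (1,1)[XO/XX/O./..]+0* (2,1)[XO/X./OX/..]+0 (3,0)[XO/X./O./X.]+0 (3,1)[XO/X./O./.X]+0
p3 O@[XO/XX/O./..]: (2,1)[XO/XX/OO/..]+0* (3,0)[XO/XX/O./O.]+0 (3,1)[XO/XX/O./.O]+0
p4 X@[XO/XX/OO/..]: (3,0)[XO/XX/OO/X.]+0* (3,1)[XO/XX/OO/.X]+0
p5 O@[XO/XX/OO/X.]: (3,1)[XO/XX/OO/XO]+0*
p6 X@[XO/XX/OO/XO] terminal +0; root [XO/X./../..] d6

value(XO/X./../.., O) = 0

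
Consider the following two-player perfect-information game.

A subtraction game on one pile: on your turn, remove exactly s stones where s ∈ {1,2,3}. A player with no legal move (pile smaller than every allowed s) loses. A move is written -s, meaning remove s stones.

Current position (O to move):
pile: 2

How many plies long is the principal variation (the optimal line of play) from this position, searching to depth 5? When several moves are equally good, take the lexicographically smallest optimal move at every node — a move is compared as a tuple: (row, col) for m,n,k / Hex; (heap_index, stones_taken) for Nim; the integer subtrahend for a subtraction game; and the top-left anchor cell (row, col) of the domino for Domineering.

p1 O@[2]: -1[1]-1 -2[0]+1*
p2 X@[0] terminal -1; root [2] d5

PV length from [2]: 1 ply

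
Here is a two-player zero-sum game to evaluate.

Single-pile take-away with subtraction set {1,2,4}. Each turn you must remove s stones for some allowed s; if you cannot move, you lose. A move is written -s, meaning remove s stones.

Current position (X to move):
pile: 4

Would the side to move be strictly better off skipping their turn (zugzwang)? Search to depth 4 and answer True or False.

zugzwang(4, X) = False

[4] X move#1: -1:+1/3*, -2:-1/2, -4:+1/0
[3] O move#2: -1:-1/2*, -2:-1/1
[2] X move#3: -1:-1/1, -2:+1/0*
[0] end (terminal -1, O#4); searched 4 to 4
if X skipped the turn, O would face:
~ [4] O move#1: -1:+1/3*, -2:-1/2, -4:+1/0
~ [3] X move#2: -1:-1/2*, -2:-1/1
~ [2] O move#3: -1:-1/1, -2:+1/0*
~ [0] end (terminal -1, X#4); searched 4 to 4
compare (X): move=+1 vs pass=-1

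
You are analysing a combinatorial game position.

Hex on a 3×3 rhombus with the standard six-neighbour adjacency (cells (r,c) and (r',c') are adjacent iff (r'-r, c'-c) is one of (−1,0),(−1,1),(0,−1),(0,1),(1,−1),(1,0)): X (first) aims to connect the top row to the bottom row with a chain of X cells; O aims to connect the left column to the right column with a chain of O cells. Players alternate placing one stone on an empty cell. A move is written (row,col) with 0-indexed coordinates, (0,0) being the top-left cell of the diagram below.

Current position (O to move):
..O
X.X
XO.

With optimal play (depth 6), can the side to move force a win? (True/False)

p1 O@[..O/X.X/XO.]: (0,0)[O.O/X.X/XO.]-1* (0,1)[.OO/X.X/XO.]-1 (1,1)[..O/XOX/XO.]-1 (2,2)[..O/X.X/XOO]-1
p2 X@[O.O/X.X/XO.]: (0,1)[OXO/X.X/XO.]+1* (1,1)[O.O/XXX/XO.]-1 (2,2)[O.O/X.X/XOX]-1
p3 O@[OXO/X.X/XO.] terminal -1; root [..O/X.X/XO.] d6

O winning at [..O/X.X/XO.]: False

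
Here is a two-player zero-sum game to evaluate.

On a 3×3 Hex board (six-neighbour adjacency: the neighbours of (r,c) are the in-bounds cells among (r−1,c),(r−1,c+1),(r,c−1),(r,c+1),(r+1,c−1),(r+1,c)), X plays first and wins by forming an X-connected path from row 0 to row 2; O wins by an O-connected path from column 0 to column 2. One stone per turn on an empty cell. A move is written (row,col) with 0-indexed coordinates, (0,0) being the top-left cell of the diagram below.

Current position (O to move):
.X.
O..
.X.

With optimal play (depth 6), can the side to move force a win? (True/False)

[.X./O../.X.] O move#1: (0,0):-1/OX./O../.X., (0,2):-1/.XO/O../.X., (1,1):+1/.X./OO./.X.*, (1,2):-1/.X./O.O/.X., (2,0):-1/.X./O../OX., (2,2):-1/.X./O../.XO
[.X./OO./.X.] X move#2: (0,0):-1/XX./OO./.X.*, (0,2):-1/.XX/OO./.X., (1,2):-1/.X./OOX/.X., (2,0):-1/.X./OO./XX., (2,2):-1/.X./OO./.XX
[XX./OO./.X.] O move#3: (0,2):+1/XXO/OO./.X.*, (1,2):+1/XX./OOO/.X., (2,0):+1/XX./OO./OX., (2,2):+1/XX./OO./.XO
[XXO/OO./.X.] end (terminal -1, X#4); searched .X./O../.X. to 6

O winning at [.X./O../.X.]: True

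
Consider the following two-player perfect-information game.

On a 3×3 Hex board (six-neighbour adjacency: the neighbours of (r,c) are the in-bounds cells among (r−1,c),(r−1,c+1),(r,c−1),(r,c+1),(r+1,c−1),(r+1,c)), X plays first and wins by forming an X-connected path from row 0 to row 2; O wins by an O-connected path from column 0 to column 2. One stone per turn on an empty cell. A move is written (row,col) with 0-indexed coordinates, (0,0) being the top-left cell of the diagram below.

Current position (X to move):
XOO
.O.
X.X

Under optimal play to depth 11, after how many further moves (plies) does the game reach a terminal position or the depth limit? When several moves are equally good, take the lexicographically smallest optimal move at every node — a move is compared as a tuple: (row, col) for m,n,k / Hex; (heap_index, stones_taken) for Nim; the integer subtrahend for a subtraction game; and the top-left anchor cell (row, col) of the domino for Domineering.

PV length from [XOO/.O./X.X]: 1 ply

p1 X@[XOO/.O./X.X]: (1,0)[XOO/XO./X.X]+1* (1,2)[XOO/.OX/X.X]-1 (2,1)[XOO/.O./XXX]-1
p2 O@[XOO/XO./X.X] terminal -1; root [XOO/.O./X.X] d11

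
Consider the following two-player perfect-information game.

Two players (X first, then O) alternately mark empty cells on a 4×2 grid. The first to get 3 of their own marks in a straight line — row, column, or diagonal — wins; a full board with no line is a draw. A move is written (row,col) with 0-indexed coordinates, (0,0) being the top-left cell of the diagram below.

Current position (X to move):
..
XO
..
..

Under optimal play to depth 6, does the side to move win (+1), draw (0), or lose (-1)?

[../XO/../..] X move#1: (0,0):+0/X./XO/../.., (0,1):+0/.X/XO/../.., (2,0):+1/../XO/X./..*, (2,1):+0/../XO/.X/.., (3,0):+0/../XO/../X., (3,1):+0/../XO/../.X
[../XO/X./..] O move#2: (0,0):-1/O./XO/X./..*, (0,1):-1/.O/XO/X./.., (2,1):-1/../XO/XO/.., (3,0):-1/../XO/X./O., (3,1):-1/../XO/X./.O
[O./XO/X./..] X move#3: (0,1):+0/OX/XO/X./.., (2,1):+0/O./XO/XX/.., (3,0):+1/O./XO/X./X.*, (3,1):+0/O./XO/X./.X
[O./XO/X./X.] end (terminal -1, O#4); searched ../XO/../.. to 6

value(../XO/../.., X) = +1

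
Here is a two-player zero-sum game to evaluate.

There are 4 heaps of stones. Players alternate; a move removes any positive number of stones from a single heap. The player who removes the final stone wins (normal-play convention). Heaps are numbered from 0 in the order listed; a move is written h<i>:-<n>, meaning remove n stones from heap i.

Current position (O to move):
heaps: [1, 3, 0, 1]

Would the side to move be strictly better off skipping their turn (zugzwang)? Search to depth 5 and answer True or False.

zugzwang((1,3,0,1), O) = False

[(1,3,0,1)] O move#1: h0:-1:-1/(0,3,0,1), h1:-1:-1/(1,2,0,1), h1:-2:-1/(1,1,0,1), h1:-3:+1/(1,0,0,1)*, h3:-1:-1/(1,3,0,0)
[(1,0,0,1)] X move#2: h0:-1:-1/(0,0,0,1)*, h3:-1:-1/(1,0,0,0)
[(0,0,0,1)] O move#3: h3:-1:+1/(0,0,0,0)*
[(0,0,0,0)] end (terminal -1, X#4); searched (1,3,0,1) to 5
if O skipped the turn, X would face:
~ [(1,3,0,1)] X move#1: h0:-1:-1/(0,3,0,1), h1:-1:-1/(1,2,0,1), h1:-2:-1/(1,1,0,1), h1:-3:+1/(1,0,0,1)*, h3:-1:-1/(1,3,0,0)
~ [(1,0,0,1)] O move#2: h0:-1:-1/(0,0,0,1)*, h3:-1:-1/(1,0,0,0)
~ [(0,0,0,1)] X move#3: h3:-1:+1/(0,0,0,0)*
~ [(0,0,0,0)] end (terminal -1, O#4); searched (1,3,0,1) to 5
compare (O): move=+1 vs pass=-1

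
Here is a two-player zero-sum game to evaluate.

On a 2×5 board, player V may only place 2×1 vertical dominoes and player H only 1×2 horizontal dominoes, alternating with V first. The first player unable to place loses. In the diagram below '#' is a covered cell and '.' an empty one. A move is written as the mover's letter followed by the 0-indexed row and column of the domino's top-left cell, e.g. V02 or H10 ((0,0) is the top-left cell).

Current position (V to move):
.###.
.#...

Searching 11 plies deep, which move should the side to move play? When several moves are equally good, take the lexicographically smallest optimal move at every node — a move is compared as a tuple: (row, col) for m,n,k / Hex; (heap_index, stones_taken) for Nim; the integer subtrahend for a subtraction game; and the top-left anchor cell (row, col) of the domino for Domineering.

[.###./.#...] V move#1: V00:-1/####./##..., V04:+1/.####/.#..#*
[.####/.#..#] H move#2: H12:-1/.####/.####*
[.####/.####] V move#3: V00:+1/#####/#####*
[#####/#####] end (terminal -1, H#4); searched .###./.#... to 11

V's best at [.###./.#...]: V04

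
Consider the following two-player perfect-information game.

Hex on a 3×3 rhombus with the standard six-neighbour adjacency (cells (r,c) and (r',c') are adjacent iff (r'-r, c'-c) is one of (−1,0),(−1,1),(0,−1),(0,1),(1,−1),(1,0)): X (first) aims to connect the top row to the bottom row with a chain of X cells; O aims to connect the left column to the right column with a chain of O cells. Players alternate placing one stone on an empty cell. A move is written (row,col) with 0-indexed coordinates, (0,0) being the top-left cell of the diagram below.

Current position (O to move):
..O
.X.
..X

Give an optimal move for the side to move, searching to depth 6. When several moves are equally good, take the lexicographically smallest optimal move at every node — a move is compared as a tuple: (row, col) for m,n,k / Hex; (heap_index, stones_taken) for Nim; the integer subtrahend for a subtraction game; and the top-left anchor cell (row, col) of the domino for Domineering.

ply 1, O at ..O/.X./..X | (0,0)=-1→O.O/.X./..X; (0,1)=+1→.OO/.X./..X*; (1,0)=-1→..O/OX./..X; (1,2)=-1→..O/.XO/..X; (2,0)=-1→..O/.X./O.X; (2,1)=-1→..O/.X./.OX
ply 2, X at .OO/.X./..X | (0,0)=-1→XOO/.X./..X*; (1,0)=-1→.OO/XX./..X; (1,2)=-1→.OO/.XX/..X; (2,0)=-1→.OO/.X./X.X; (2,1)=-1→.OO/.X./.XX
ply 3, O at XOO/.X./..X | (1,0)=+1→XOO/OX./..X*; (1,2)=-1→XOO/.XO/..X; (2,0)=-1→XOO/.X./O.X; (2,1)=-1→XOO/.X./.OX
ply 4: XOO/OX./..X is terminal -1 (X); from ..O/.X./..X depth 6

O's best at [..O/.X./..X]: (0,1)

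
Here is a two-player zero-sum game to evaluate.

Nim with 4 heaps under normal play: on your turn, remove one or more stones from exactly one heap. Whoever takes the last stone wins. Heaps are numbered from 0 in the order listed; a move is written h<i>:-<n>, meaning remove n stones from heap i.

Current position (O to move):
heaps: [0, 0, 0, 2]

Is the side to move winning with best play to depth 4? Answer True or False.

O winning at [(0,0,0,2)]: True

ply 1, O at (0,0,0,2) | h3:-1=-1→(0,0,0,1); h3:-2=+1→(0,0,0,0)*
ply 2: (0,0,0,0) is terminal -1 (X); from (0,0,0,2) depth 4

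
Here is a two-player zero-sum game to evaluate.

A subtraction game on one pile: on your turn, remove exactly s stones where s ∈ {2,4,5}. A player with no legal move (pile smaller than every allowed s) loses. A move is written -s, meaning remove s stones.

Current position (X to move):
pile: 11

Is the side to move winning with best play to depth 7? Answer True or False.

p1 X@[11]: -2[9]-1 -4[7]+1* -5[6]-1
p2 O@[7]: -2[5]-1* -4[3]-1 -5[2]-1
p3 X@[5]: -2[3]-1 -4[1]+1* -5[0]+1
p4 O@[1] terminal -1; root [11] d7

X winning at [11]: True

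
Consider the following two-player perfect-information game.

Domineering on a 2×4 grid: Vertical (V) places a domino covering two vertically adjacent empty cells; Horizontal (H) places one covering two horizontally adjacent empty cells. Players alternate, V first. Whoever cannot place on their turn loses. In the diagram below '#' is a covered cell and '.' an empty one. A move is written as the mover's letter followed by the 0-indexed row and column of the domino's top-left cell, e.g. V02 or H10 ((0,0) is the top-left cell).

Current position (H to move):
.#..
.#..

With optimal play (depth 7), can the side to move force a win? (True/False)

p1 H@[.#../.#..]: H02[.###/.#..]+1* H12[.#../.###]+1
p2 V@[.###/.#..]: V00[####/##..]-1*
p3 H@[####/##..]: H12[####/####]+1*
p4 V@[####/####] terminal -1; root [.#../.#..] d7

H winning at [.#../.#..]: True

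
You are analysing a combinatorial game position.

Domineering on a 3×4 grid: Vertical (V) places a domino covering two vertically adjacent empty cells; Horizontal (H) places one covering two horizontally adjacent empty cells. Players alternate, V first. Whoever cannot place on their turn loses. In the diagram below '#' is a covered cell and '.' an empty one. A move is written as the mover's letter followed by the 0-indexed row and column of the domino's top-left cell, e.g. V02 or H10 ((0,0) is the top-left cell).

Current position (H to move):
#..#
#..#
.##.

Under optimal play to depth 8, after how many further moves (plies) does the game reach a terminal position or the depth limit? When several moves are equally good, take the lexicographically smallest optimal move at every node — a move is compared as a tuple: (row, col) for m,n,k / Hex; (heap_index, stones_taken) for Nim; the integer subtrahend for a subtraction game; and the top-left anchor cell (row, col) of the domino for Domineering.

[#..#/#..#/.##.] H move#1: H01:+1/####/#..#/.##.*, H11:+1/#..#/####/.##.
[####/#..#/.##.] end (terminal -1, V#2); searched #..#/#..#/.##. to 8

PV length from [#..#/#..#/.##.]: 1 ply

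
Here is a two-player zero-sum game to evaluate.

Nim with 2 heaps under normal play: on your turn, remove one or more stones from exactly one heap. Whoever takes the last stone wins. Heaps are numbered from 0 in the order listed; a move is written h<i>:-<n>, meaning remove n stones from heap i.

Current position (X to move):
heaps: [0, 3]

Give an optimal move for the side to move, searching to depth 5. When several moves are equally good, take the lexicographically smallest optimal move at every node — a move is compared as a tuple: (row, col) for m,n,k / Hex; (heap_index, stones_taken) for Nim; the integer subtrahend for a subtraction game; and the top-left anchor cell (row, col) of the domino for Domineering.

p1 X@[(0,3)]: h1:-1[(0,2)]-1 h1:-2[(0,1)]-1 h1:-3[(0,0)]+1*
p2 O@[(0,0)] terminal -1; root [(0,3)] d5

X's best at [(0,3)]: h1:-3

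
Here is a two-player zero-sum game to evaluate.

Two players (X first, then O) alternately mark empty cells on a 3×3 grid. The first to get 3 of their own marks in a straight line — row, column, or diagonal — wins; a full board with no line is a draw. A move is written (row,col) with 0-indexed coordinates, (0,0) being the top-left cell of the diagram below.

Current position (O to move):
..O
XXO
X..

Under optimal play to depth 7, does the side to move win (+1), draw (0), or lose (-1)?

ply 1, O at ..O/XXO/X.. | (0,0)=+1→O.O/XXO/X..*; (0,1)=-1→.OO/XXO/X..; (2,1)=-1→..O/XXO/XO.; (2,2)=+1→..O/XXO/X.O
ply 2, X at O.O/XXO/X.. | (0,1)=-1→OXO/XXO/X..*; (2,1)=-1→O.O/XXO/XX.; (2,2)=-1→O.O/XXO/X.X
ply 3, O at OXO/XXO/X.. | (2,1)=+0→OXO/XXO/XO.; (2,2)=+1→OXO/XXO/X.O*
ply 4: OXO/XXO/X.O is terminal -1 (X); from ..O/XXO/X.. depth 7

value(..O/XXO/X.., O) = +1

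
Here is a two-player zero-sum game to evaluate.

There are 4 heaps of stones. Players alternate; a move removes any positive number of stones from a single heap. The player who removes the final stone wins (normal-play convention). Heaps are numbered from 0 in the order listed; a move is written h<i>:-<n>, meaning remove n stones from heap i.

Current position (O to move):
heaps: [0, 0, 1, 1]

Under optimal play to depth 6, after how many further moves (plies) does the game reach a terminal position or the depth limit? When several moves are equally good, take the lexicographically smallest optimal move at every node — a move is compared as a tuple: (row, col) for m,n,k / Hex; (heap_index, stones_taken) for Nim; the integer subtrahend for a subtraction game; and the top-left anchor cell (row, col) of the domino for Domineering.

PV length from [(0,0,1,1)]: 2 plies

ply 1, O at (0,0,1,1) | h2:-1=-1→(0,0,0,1)*; h3:-1=-1→(0,0,1,0)
ply 2, X at (0,0,0,1) | h3:-1=+1→(0,0,0,0)*
ply 3: (0,0,0,0) is terminal -1 (O); from (0,0,1,1) depth 6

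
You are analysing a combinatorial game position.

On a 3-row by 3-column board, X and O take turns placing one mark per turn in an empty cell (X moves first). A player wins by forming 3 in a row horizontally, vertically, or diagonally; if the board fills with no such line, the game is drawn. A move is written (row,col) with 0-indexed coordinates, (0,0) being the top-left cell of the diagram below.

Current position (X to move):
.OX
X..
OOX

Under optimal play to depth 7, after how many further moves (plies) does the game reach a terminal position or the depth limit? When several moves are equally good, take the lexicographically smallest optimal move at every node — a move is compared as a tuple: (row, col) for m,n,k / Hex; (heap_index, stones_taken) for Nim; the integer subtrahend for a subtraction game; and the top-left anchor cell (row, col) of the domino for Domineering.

p1 X@[.OX/X../OOX]: (0,0)[XOX/X../OOX]-1 (1,1)[.OX/XX./OOX]+1* (1,2)[.OX/X.X/OOX]+1
p2 O@[.OX/XX./OOX]: (0,0)[OOX/XX./OOX]-1* (1,2)[.OX/XXO/OOX]-1
p3 X@[OOX/XX./OOX]: (1,2)[OOX/XXX/OOX]+1*
p4 O@[OOX/XXX/OOX] terminal -1; root [.OX/X../OOX] d7

PV length from [.OX/X../OOX]: 3 plies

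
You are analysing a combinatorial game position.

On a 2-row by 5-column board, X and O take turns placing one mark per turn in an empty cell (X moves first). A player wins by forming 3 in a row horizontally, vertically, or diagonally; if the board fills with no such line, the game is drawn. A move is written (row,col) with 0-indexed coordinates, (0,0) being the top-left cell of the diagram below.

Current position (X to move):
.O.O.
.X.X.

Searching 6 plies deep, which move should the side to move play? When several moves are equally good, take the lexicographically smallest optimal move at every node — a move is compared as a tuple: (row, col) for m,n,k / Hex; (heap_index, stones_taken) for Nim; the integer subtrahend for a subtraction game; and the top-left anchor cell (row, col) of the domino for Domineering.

X's best at [.O.O./.X.X.]: (1,2)

ply 1, X at .O.O./.X.X. | (0,0)=-1→XO.O./.X.X.; (0,2)=+0→.OXO./.X.X.; (0,4)=-1→.O.OX/.X.X.; (1,0)=-1→.O.O./XX.X.; (1,2)=+1→.O.O./.XXX.*; (1,4)=-1→.O.O./.X.XX
ply 2: .O.O./.XXX. is terminal -1 (O); from .O.O./.X.X. depth 6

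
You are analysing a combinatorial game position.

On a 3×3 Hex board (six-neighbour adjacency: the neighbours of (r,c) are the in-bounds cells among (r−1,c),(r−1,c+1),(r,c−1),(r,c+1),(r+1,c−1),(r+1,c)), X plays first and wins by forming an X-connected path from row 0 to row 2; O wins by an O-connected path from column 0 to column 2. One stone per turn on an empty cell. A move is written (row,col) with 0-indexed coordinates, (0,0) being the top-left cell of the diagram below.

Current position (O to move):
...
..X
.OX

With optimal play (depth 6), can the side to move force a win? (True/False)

O winning at [.../..X/.OX]: False

[.../..X/.OX] O move#1: (0,0):-1/O../..X/.OX*, (0,1):-1/.O./..X/.OX, (0,2):-1/..O/..X/.OX, (1,0):-1/.../O.X/.OX, (1,1):-1/.../.OX/.OX, (2,0):-1/.../..X/OOX
[O../..X/.OX] X move#2: (0,1):+1/OX./..X/.OX*, (0,2):+1/O.X/..X/.OX, (1,0):+1/O../X.X/.OX, (1,1):+1/O../.XX/.OX, (2,0):+1/O../..X/XOX
[OX./..X/.OX] O move#3: (0,2):-1/OXO/..X/.OX*, (1,0):-1/OX./O.X/.OX, (1,1):-1/OX./.OX/.OX, (2,0):-1/OX./..X/OOX
[OXO/..X/.OX] X move#4: (1,0):+1/OXO/X.X/.OX*, (1,1):+1/OXO/.XX/.OX, (2,0):+1/OXO/..X/XOX
[OXO/X.X/.OX] O move#5: (1,1):-1/OXO/XOX/.OX*, (2,0):-1/OXO/X.X/OOX
[OXO/XOX/.OX] X move#6: (2,0):+1/OXO/XOX/XOX*
[OXO/XOX/XOX] end (terminal -1, O#7); searched .../..X/.OX to 6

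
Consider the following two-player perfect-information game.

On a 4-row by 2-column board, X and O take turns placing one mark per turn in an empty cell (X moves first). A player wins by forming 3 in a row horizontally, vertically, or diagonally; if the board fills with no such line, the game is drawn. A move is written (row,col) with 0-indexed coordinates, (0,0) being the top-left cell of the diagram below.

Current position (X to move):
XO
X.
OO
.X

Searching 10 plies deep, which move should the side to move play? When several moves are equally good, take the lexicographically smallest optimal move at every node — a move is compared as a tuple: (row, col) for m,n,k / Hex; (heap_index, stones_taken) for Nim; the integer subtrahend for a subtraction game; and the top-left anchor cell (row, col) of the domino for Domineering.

X's best at [XO/X./OO/.X]: (1,1)

ply 1, X at XO/X./OO/.X | (1,1)=+0→XO/XX/OO/.X*; (3,0)=-1→XO/X./OO/XX
ply 2, O at XO/XX/OO/.X | (3,0)=+0→XO/XX/OO/OX*
ply 3: XO/XX/OO/OX is terminal +0 (X); from XO/X./OO/.X depth 10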